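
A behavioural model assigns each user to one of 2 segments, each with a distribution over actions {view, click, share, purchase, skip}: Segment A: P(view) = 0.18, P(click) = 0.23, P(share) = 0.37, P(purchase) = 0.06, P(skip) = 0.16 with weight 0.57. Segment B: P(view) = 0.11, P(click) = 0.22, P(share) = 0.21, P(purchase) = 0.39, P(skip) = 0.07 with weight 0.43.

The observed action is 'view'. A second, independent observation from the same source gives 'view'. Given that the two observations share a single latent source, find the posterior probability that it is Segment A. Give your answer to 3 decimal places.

0.780

P(component k | x) = w_k·f_k(x) / marginal(x), where marginal(x) = Σ_j w_j·f_j(x).
Since both observations come from the same component, the likelihood for component k is f_k(x₁)·f_k(x₂).
  L_A = [P(view | comp) = 0.18] × [0.18] = 0.0324
  L_B = [P(view | comp) = 0.11] × [0.11] = 0.0121
Weight by the priors:
  w_A·L_A = 0.57 × 0.0324 = 0.018468
  w_B·L_B = 0.43 × 0.0121 = 0.005203
Sum: 0.018468 + 0.005203 = 0.023671
P(Segment A | x₁, x₂) ≈ 0.780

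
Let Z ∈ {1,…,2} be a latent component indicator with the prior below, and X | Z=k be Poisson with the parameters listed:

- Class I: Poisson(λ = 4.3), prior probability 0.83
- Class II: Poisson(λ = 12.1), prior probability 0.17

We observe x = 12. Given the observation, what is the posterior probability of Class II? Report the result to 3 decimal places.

0.954

Apply Bayes' rule: the posterior for each component is proportional to its prior times its likelihood at x.
Evaluate each component's likelihood at the observed value:
  p_I = e^(−4.3)·4.3^12/12! = 0.00113193
  p_II = e^(−12.1)·12.1^12/12! = 0.114321
Weight by the priors:
  π_I·p_I = 0.83 × 0.00113193 = 0.000939499
  π_II·p_II = 0.17 × 0.114321 = 0.0194345
Marginal: 0.000939499 + 0.0194345 = 0.020374
Responsibility of Class II: 0.0194345 / 0.020374 ≈ 0.954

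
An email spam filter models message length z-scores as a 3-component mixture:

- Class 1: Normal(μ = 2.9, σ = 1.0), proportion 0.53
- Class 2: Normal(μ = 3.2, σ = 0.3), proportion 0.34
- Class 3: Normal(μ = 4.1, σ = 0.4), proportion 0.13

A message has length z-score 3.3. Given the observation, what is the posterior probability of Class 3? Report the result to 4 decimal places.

Posterior ∝ prior × likelihood, so P(k | x) ∝ P(Z=k) f_k(x); normalise over all components.
Normal densities:
  p_1 = (1/(1.0·√(2π)))·exp(−(3.3−2.9)²/(2·1.0²)) = 0.398942·exp(-0.08000) = 0.36827
  p_2 = (1/(0.3·√(2π)))·exp(−(3.3−3.2)²/(2·0.3²)) = 1.329808·exp(-0.05556) = 1.25794
  p_3 = (1/(0.4·√(2π)))·exp(−(3.3−4.1)²/(2·0.4²)) = 0.997356·exp(-2.00000) = 0.134977
Weight by the priors:
  P(Z=1)·p_1 = 0.53 × 0.36827 = 0.195183
  P(Z=2)·p_2 = 0.34 × 1.25794 = 0.427701
  P(Z=3)·p_3 = 0.13 × 0.134977 = 0.0175471
Normaliser: 0.195183 + 0.427701 + 0.0175471 = 0.640431
So the posterior for Class 3 is 0.0175471 / 0.640431 ≈ 0.0274.

0.0274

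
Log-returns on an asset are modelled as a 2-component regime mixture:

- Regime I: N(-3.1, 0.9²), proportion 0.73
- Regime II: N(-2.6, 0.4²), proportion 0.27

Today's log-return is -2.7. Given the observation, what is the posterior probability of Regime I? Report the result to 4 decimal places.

P(component k | x) = π_k·f_k(x) / marginal(x), where marginal(x) = Σ_j π_j·f_j(x).
Evaluate each component's likelihood at the observed value:
  f_I = (1/(0.9·√(2π)))·exp(−(-2.7−-3.1)²/(2·0.9²)) = 0.443269·exp(-0.09877) = 0.401582
  f_II = (1/(0.4·√(2π)))·exp(−(-2.7−-2.6)²/(2·0.4²)) = 0.997356·exp(-0.03125) = 0.96667
Weight by the priors:
  π_I·f_I = 0.73 × 0.401582 = 0.293155
  π_II·f_II = 0.27 × 0.96667 = 0.261001
Evidence: 0.293155 + 0.261001 = 0.554156
P(Regime I | -2.7) = 0.293155 / 0.554156 ≈ 0.5290

0.5290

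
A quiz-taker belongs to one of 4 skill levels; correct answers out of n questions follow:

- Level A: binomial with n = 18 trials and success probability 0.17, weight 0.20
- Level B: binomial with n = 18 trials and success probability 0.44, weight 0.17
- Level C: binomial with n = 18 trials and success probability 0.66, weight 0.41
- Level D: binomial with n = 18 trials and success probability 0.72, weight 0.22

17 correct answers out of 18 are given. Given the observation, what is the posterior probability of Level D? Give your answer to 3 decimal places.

0.660

P(component k | x) = π_k·f_k(x) / marginal(x), where marginal(x) = Σ_j π_j·f_j(x).
Evaluate each component's likelihood at the observed value:
  L_A = C(18,17)·0.17^17·0.83^1 = 18·8.2724e-14·0.83 = 1.2359e-12
  L_B = C(18,17)·0.44^17·0.56^1 = 18·8.68351e-07·0.56 = 8.75298e-06
  L_C = C(18,17)·0.66^17·0.34^1 = 18·0.000855553·0.34 = 0.00523598
  L_D = C(18,17)·0.72^17·0.28^1 = 18·0.00375537·0.28 = 0.0189271
Multiply by the mixture weights:
  π_A·L_A = 0.20 × 1.2359e-12 = 2.47179e-13
  π_B·L_B = 0.17 × 8.75298e-06 = 1.48801e-06
  π_C·L_C = 0.41 × 0.00523598 = 0.00214675
  π_D·L_D = 0.22 × 0.0189271 = 0.00416395
Normaliser: 2.47179e-13 + 1.48801e-06 + 0.00214675 + 0.00416395 = 0.00631219
Responsibility of Level D: 0.00416395 / 0.00631219 ≈ 0.660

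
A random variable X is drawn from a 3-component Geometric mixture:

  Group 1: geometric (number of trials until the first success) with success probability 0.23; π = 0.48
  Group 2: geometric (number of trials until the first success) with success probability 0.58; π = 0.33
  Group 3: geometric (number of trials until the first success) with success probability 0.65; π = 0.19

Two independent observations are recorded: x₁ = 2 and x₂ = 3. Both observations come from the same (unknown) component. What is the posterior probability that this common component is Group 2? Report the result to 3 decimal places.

0.354

Posterior ∝ prior × likelihood, so P(k | x) ∝ w_k f_k(x); normalise over all components.
Since both observations come from the same component, the likelihood for component k is f_k(x₁)·f_k(x₂).
  p_1 = [0.23·(1−0.23)^1 = 0.23·0.77 = 0.1771] × [0.136367] = 0.0241506
  p_2 = [0.58·(1−0.58)^1 = 0.58·0.42 = 0.2436] × [0.102312] = 0.0249232
  p_3 = [0.65·(1−0.65)^1 = 0.65·0.35 = 0.2275] × [0.079625] = 0.0181147
Prior × likelihood for each component:
  w_1·p_1 = 0.48 × 0.0241506 = 0.0115923
  w_2·p_2 = 0.33 × 0.0249232 = 0.00822466
  w_3·p_3 = 0.19 × 0.0181147 = 0.00344179
Denominator: 0.0115923 + 0.00822466 + 0.00344179 = 0.0232587
P(Group 2 | data) = 0.00822466 / 0.0232587 ≈ 0.354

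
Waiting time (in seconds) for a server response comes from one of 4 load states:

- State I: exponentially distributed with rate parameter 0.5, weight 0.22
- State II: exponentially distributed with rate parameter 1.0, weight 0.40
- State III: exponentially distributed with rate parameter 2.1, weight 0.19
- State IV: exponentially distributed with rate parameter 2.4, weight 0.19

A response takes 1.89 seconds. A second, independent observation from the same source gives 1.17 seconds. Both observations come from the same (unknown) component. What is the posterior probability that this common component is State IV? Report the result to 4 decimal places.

0.0216

The responsibility of component k is π_k f_k(x) divided by Σ_j π_j f_j(x).
Since both observations come from the same component, the likelihood for component k is f_k(x₁)·f_k(x₂).
  f_I = [0.19434] × [0.278553] = 0.0541339
  f_II = [0.151072] × [0.310367] = 0.0468877
  f_III = [0.0396739] × [0.179952] = 0.00713941
  f_IV = [0.0257188] × [0.144781] = 0.00372361
Multiply by the mixture weights:
  π_I·f_I = 0.22 × 0.0541339 = 0.0119095
  π_II·f_II = 0.40 × 0.0468877 = 0.0187551
  π_III·f_III = 0.19 × 0.00713941 = 0.00135649
  π_IV·f_IV = 0.19 × 0.00372361 = 0.000707485
Denominator: 0.0119095 + 0.0187551 + 0.00135649 + 0.000707485 = 0.0327285
Responsibility of State IV: 0.000707485 / 0.0327285 ≈ 0.0216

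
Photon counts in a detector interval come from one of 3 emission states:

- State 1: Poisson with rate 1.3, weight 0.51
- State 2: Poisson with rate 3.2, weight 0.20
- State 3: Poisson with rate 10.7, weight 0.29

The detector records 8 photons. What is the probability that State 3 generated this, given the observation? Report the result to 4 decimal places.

The responsibility of component k is P(Z=k) f_k(x) divided by Σ_j P(Z=j) f_j(x).
Component likelihoods at x = 8 photons:
  L_1 = e^(−1.3)·1.3^8/8! = 5.5137e-05
  L_2 = e^(−3.2)·3.2^8/8! = 0.0111157
  L_3 = e^(−10.7)·10.7^8/8! = 0.0960724
Multiply by the mixture weights:
  P(Z=1)·L_1 = 0.51 × 5.5137e-05 = 2.81199e-05
  P(Z=2)·L_2 = 0.20 × 0.0111157 = 0.00222314
  P(Z=3)·L_3 = 0.29 × 0.0960724 = 0.027861
Normaliser: 2.81199e-05 + 0.00222314 + 0.027861 = 0.0301123
P(State 3 | the observation) ≈ 0.9252

0.9252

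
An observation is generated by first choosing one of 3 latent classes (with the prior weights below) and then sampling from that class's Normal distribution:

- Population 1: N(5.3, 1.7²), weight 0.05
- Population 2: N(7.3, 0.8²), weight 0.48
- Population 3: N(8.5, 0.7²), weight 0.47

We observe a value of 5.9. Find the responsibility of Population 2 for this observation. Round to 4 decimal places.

0.8209

P(component k | x) = w_k·f_k(x) / marginal(x), where marginal(x) = Σ_j w_j·f_j(x).
Component likelihoods at x = 5.9:
  f_1 = (1/(1.7·√(2π)))·exp(−(5.9−5.3)²/(2·1.7²)) = 0.234672·exp(-0.06228) = 0.220502
  f_2 = (1/(0.8·√(2π)))·exp(−(5.9−7.3)²/(2·0.8²)) = 0.498678·exp(-1.53125) = 0.107847
  f_3 = (1/(0.7·√(2π)))·exp(−(5.9−8.5)²/(2·0.7²)) = 0.569918·exp(-6.89796) = 0.000575528
Weight by the priors:
  w_1·f_1 = 0.05 × 0.220502 = 0.0110251
  w_2·f_2 = 0.48 × 0.107847 = 0.0517664
  w_3·f_3 = 0.47 × 0.000575528 = 0.000270498
Normaliser: 0.0110251 + 0.0517664 + 0.000270498 = 0.063062
P(Population 2 | 5.9) ≈ 0.8209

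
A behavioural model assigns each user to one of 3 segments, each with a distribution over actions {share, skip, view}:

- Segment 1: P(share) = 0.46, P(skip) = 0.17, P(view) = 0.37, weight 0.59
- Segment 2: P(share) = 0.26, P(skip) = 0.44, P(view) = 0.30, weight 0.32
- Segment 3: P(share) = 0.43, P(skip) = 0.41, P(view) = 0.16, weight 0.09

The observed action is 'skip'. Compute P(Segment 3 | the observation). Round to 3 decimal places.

Apply Bayes' rule: the posterior for each component is proportional to its prior times its likelihood at x.
Categorical probabilities:
  p_1 = P(skip | comp) = 0.17
  p_2 = P(skip | comp) = 0.44
  p_3 = P(skip | comp) = 0.41
Unnormalised posteriors:
  π_1·p_1 = 0.59 × 0.17 = 0.1003
  π_2·p_2 = 0.32 × 0.44 = 0.1408
  π_3·p_3 = 0.09 × 0.41 = 0.0369
Denominator: 0.1003 + 0.1408 + 0.0369 = 0.278
P(Segment 3 | the observation) = 0.0369 / 0.278 ≈ 0.133

0.133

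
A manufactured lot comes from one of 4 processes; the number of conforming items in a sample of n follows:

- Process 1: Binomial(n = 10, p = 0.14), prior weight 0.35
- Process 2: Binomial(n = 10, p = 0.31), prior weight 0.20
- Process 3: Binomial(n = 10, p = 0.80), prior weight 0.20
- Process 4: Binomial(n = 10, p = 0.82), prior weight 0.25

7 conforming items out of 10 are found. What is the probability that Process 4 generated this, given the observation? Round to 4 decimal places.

The responsibility of component k is P(Z=k) f_k(x) divided by Σ_j P(Z=j) f_j(x).
Evaluate each component's likelihood at the observed value:
  L_1 = 8.04587e-05
  L_2 = 0.0108458
  L_3 = 0.201327
  L_4 = 0.17446
Unnormalised posteriors:
  P(Z=1)·L_1 = 0.35 × 8.04587e-05 = 2.81605e-05
  P(Z=2)·L_2 = 0.20 × 0.0108458 = 0.00216915
  P(Z=3)·L_3 = 0.20 × 0.201327 = 0.0402653
  P(Z=4)·L_4 = 0.25 × 0.17446 = 0.043615
Normaliser: 2.81605e-05 + 0.00216915 + 0.0402653 + 0.043615 = 0.0860776
So the posterior for Process 4 is 0.043615 / 0.0860776 ≈ 0.5067.

0.5067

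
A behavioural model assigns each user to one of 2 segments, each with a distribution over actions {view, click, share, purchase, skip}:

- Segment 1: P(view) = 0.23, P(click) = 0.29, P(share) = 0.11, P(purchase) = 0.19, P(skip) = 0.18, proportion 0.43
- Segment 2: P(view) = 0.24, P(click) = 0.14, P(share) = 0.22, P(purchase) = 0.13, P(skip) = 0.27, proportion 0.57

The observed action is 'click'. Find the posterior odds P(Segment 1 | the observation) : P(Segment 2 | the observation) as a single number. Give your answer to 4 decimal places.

The posterior odds equal the prior odds times the likelihood ratio: (P(Z=i)/P(Z=j))·(f_i(x)/f_j(x)).
Evaluate each component's likelihood at the observed value:
  p_1 = P(click | comp) = 0.29
  p_2 = P(click | comp) = 0.14
Odds = (0.43/0.57) × (0.29/0.14) = 0.754386 × 2.07143 ≈ 1.5627

1.5627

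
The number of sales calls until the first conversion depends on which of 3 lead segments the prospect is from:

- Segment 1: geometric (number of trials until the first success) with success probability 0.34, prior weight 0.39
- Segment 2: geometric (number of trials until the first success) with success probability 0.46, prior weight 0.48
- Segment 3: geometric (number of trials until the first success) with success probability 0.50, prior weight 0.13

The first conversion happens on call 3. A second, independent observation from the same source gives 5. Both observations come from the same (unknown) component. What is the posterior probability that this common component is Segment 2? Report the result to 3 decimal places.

P(component k | x) = π_k·f_k(x) / marginal(x), where marginal(x) = Σ_j π_j·f_j(x).
Since both observations come from the same component, the likelihood for component k is f_k(x₁)·f_k(x₂).
  L_1 = [0.34·(1−0.34)^2 = 0.34·0.4356 = 0.148104] × [0.0645141] = 0.0095548
  L_2 = [0.46·(1−0.46)^2 = 0.46·0.2916 = 0.134136] × [0.0391141] = 0.0052466
  L_3 = [0.50·(1−0.50)^2 = 0.50·0.25 = 0.125] × [0.03125] = 0.00390625
Weight by the priors:
  π_1·L_1 = 0.39 × 0.0095548 = 0.00372637
  π_2·L_2 = 0.48 × 0.0052466 = 0.00251837
  π_3·L_3 = 0.13 × 0.00390625 = 0.000507813
Marginal: 0.00372637 + 0.00251837 + 0.000507813 = 0.00675255
Responsibility of Segment 2: 0.00251837 / 0.00675255 ≈ 0.373

0.373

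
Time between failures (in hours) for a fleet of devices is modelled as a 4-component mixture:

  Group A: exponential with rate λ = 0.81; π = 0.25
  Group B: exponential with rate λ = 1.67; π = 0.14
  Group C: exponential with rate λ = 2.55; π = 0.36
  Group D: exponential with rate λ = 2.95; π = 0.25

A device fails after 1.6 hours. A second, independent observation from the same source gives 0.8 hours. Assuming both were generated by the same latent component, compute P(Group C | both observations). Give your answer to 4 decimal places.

Posterior ∝ prior × likelihood, so P(k | x) ∝ π_k f_k(x); normalise over all components.
Since both observations come from the same component, the likelihood for component k is f_k(x₁)·f_k(x₂).
  f_A = [0.221636] × [0.423704] = 0.0939078
  f_B = [0.11542] × [0.439035] = 0.0506735
  f_C = [0.043114] × [0.331573] = 0.0142955
  f_D = [0.0262998] × [0.27854] = 0.00732553
Weight by the priors:
  π_A·f_A = 0.25 × 0.0939078 = 0.0234769
  π_B·f_B = 0.14 × 0.0506735 = 0.00709429
  π_C·f_C = 0.36 × 0.0142955 = 0.00514637
  π_D·f_D = 0.25 × 0.00732553 = 0.00183138
Sum: 0.0234769 + 0.00709429 + 0.00514637 + 0.00183138 = 0.037549
P(Group C | data) ≈ 0.1371

0.1371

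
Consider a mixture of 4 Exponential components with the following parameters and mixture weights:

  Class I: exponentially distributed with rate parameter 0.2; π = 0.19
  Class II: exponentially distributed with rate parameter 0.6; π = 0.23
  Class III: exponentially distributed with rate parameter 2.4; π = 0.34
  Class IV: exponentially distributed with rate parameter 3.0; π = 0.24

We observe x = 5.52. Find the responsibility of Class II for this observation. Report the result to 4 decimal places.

0.2853

P(component k | x) = P(Z=k)·f_k(x) / marginal(x), where marginal(x) = Σ_j P(Z=j)·f_j(x).
Component likelihoods at x = 5.52:
  p_I = 0.2·e^(−0.2·5.52) = 0.2·e^(−1.1040) = 0.0663085
  p_II = 0.6·e^(−0.6·5.52) = 0.6·e^(−3.3120) = 0.0218659
  p_III = 2.4·e^(−2.4·5.52) = 2.4·e^(−13.2480) = 4.23329e-06
  p_IV = 3.0·e^(−3.0·5.52) = 3.0·e^(−16.5600) = 1.92843e-07
Weight by the priors:
  P(Z=I)·p_I = 0.19 × 0.0663085 = 0.0125986
  P(Z=II)·p_II = 0.23 × 0.0218659 = 0.00502916
  P(Z=III)·p_III = 0.34 × 4.23329e-06 = 1.43932e-06
  P(Z=IV)·p_IV = 0.24 × 1.92843e-07 = 4.62824e-08
Normaliser: 0.0125986 + 0.00502916 + 1.43932e-06 + 4.62824e-08 = 0.0176293
So the posterior for Class II is 0.00502916 / 0.0176293 ≈ 0.2853.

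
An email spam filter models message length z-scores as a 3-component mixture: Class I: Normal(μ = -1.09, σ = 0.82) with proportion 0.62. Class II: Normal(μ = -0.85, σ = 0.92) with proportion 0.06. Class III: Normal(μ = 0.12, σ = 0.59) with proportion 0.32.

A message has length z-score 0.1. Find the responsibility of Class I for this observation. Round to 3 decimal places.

0.313

P(component k | x) = P(Z=k)·f_k(x) / marginal(x), where marginal(x) = Σ_j P(Z=j)·f_j(x).
Normal densities:
  L_I = 0.169737
  L_II = 0.254438
  L_III = 0.675785
Multiply by the mixture weights:
  P(Z=I)·L_I = 0.62 × 0.169737 = 0.105237
  P(Z=II)·L_II = 0.06 × 0.254438 = 0.0152663
  P(Z=III)·L_III = 0.32 × 0.675785 = 0.216251
Marginal: 0.105237 + 0.0152663 + 0.216251 = 0.336754
Responsibility of Class I: 0.105237 / 0.336754 ≈ 0.313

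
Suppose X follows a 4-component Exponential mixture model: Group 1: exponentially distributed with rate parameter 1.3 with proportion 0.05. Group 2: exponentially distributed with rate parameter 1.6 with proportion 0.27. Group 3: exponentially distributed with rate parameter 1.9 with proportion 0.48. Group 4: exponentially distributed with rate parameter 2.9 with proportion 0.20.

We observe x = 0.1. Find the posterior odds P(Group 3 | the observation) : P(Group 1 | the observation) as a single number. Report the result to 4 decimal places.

13.2137

Posterior odds = (π_i f_i(x)) / (π_j f_j(x)); the normalising sum cancels.
Component likelihoods at x = 0.1:
  p_1 = 1.3·e^(−1.3·0.1) = 1.3·e^(−0.1300) = 1.14152
  p_2 = 1.6·e^(−1.6·0.1) = 1.6·e^(−0.1600) = 1.36343
  p_3 = 1.9·e^(−1.9·0.1) = 1.9·e^(−0.1900) = 1.57122
  p_4 = 2.9·e^(−2.9·0.1) = 2.9·e^(−0.2900) = 2.16996
Posterior odds = (π_3·p_3) / (π_1·p_1) = (0.48·1.57122) / (0.05·1.14152) = 0.754187 / 0.0570762 ≈ 13.2137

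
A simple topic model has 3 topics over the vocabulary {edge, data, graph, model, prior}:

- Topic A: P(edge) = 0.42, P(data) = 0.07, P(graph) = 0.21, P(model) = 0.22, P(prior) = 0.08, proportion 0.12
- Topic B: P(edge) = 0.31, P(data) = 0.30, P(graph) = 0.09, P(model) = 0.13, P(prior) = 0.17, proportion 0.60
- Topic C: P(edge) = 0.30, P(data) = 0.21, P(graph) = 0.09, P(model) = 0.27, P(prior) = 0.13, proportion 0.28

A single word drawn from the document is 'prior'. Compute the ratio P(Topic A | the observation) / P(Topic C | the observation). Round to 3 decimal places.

Since P(k|x) ∝ w_k f_k(x), the posterior odds are w_i f_i(x) / (w_j f_j(x)).
Categorical probabilities:
  L_A = P(prior | comp) = 0.08
  L_B = P(prior | comp) = 0.17
  L_C = P(prior | comp) = 0.13
0.0096 / 0.0364 ≈ 0.264

0.264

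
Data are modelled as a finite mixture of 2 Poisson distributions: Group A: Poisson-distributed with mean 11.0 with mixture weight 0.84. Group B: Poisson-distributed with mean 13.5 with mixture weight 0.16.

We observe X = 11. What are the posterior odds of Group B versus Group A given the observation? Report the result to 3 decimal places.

Posterior odds = (w_i f_i(x)) / (w_j f_j(x)); the normalising sum cancels.
Component likelihoods at x = 11:
  L_A = e^(−11.0)·11.0^11/11! = 0.119378
  L_B = e^(−13.5)·13.5^11/11! = 0.0932267
0.0149163 / 0.100278 ≈ 0.149

0.149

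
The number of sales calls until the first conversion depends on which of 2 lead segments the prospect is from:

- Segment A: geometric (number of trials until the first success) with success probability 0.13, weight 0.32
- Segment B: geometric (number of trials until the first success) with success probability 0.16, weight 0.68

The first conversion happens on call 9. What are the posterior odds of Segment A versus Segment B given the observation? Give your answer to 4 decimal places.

The posterior odds equal the prior odds times the likelihood ratio: (π_i/π_j)·(f_i(x)/f_j(x)).
Geometric probabilities:
  f_A = 0.13·(1−0.13)^8 = 0.13·0.328212 = 0.0426675
  f_B = 0.16·(1−0.16)^8 = 0.16·0.247876 = 0.0396601
Posterior odds = (π_A·f_A) / (π_B·f_B) = (0.32·0.0426675) / (0.68·0.0396601) = 0.0136536 / 0.0269689 ≈ 0.5063

0.5063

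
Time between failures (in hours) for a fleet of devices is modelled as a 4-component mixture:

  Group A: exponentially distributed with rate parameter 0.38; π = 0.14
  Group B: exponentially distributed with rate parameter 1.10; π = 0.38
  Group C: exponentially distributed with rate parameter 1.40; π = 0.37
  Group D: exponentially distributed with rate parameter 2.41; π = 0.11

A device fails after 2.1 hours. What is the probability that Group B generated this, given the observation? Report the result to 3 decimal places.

Posterior ∝ prior × likelihood, so P(k | x) ∝ π_k f_k(x); normalise over all components.
Component likelihoods at x = 2.1 hours:
  p_A = 0.38·e^(−0.38·2.1) = 0.38·e^(−0.7980) = 0.171087
  p_B = 1.10·e^(−1.10·2.1) = 1.10·e^(−2.3100) = 0.109187
  p_C = 1.40·e^(−1.40·2.1) = 1.40·e^(−2.9400) = 0.074012
  p_D = 2.41·e^(−2.41·2.1) = 2.41·e^(−5.0610) = 0.0152775
Weight by the priors:
  π_A·p_A = 0.14 × 0.171087 = 0.0239522
  π_B·p_B = 0.38 × 0.109187 = 0.0414912
  π_C·p_C = 0.37 × 0.074012 = 0.0273844
  π_D·p_D = 0.11 × 0.0152775 = 0.00168053
Sum: 0.0239522 + 0.0414912 + 0.0273844 + 0.00168053 = 0.0945083
Responsibility of Group B: 0.0414912 / 0.0945083 ≈ 0.439

0.439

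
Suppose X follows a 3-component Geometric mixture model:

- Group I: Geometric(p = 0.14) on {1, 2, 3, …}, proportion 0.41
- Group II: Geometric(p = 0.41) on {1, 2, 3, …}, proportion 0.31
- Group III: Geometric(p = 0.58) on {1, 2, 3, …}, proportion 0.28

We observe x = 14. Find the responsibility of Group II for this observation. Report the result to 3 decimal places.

0.016

By Bayes' theorem, P(k | x) = π_k f_k(x) / Σ_j π_j f_j(x).
Geometric probabilities:
  L_I = 0.14·(1−0.14)^13 = 0.14·0.14076 = 0.0197064
  L_II = 0.41·(1−0.41)^13 = 0.41·0.00104973 = 0.000430388
  L_III = 0.58·(1−0.58)^13 = 0.58·1.26544e-05 = 7.33954e-06
Unnormalised posteriors:
  π_I·L_I = 0.41 × 0.0197064 = 0.00807964
  π_II·L_II = 0.31 × 0.000430388 = 0.00013342
  π_III·L_III = 0.28 × 7.33954e-06 = 2.05507e-06
Evidence: 0.00807964 + 0.00013342 + 2.05507e-06 = 0.00821511
P(Group II | data) = 0.00013342 / 0.00821511 ≈ 0.016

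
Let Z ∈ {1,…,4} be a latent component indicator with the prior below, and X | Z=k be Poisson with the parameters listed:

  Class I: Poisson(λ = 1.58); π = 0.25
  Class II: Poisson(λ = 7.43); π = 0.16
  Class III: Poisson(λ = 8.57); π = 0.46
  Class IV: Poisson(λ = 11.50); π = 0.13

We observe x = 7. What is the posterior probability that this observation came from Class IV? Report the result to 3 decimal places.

0.078

By Bayes' theorem, P(k | x) = w_k f_k(x) / Σ_j w_j f_j(x).
Component likelihoods at x = 7:
  p_I = 0.00100458
  p_II = 0.147124
  p_III = 0.1278
  p_IV = 0.0534648
Prior × likelihood for each component:
  w_I·p_I = 0.25 × 0.00100458 = 0.000251145
  w_II·p_II = 0.16 × 0.147124 = 0.0235398
  w_III·p_III = 0.46 × 0.1278 = 0.0587881
  w_IV·p_IV = 0.13 × 0.0534648 = 0.00695042
Normaliser: 0.000251145 + 0.0235398 + 0.0587881 + 0.00695042 = 0.0895295
P(Class IV | 7) = 0.00695042 / 0.0895295 ≈ 0.078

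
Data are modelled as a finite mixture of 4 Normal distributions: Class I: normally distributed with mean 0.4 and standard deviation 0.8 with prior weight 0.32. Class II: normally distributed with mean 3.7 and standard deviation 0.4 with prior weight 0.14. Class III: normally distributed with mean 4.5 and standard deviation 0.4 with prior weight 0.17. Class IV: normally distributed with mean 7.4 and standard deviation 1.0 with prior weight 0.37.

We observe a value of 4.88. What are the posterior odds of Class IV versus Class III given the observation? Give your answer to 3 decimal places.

0.057

Posterior odds = (P(Z=i) f_i(x)) / (P(Z=j) f_j(x)); the normalising sum cancels.
Normal densities:
  p_I = (1/(0.8·√(2π)))·exp(−(4.88−0.4)²/(2·0.8²)) = 0.498678·exp(-15.68000) = 7.72828e-08
  p_II = (1/(0.4·√(2π)))·exp(−(4.88−3.7)²/(2·0.4²)) = 0.997356·exp(-4.35125) = 0.0128566
  p_III = (1/(0.4·√(2π)))·exp(−(4.88−4.5)²/(2·0.4²)) = 0.997356·exp(-0.45125) = 0.635148
  p_IV = (1/(1.0·√(2π)))·exp(−(4.88−7.4)²/(2·1.0²)) = 0.398942·exp(-3.17520) = 0.0166701
Odds = (0.37/0.17) × (0.0166701/0.635148) = 2.17647 × 0.026246 ≈ 0.057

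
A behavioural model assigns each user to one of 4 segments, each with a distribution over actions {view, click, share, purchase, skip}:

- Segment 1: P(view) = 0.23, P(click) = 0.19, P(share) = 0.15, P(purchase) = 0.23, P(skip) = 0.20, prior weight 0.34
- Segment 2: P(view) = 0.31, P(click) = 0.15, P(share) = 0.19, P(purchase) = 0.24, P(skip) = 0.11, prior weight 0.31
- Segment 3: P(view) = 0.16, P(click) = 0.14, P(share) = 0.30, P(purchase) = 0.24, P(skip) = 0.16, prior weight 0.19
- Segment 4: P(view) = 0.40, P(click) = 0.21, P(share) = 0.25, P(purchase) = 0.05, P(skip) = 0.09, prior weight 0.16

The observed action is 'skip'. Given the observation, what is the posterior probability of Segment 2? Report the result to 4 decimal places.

0.2321

P(component k | x) = π_k·f_k(x) / marginal(x), where marginal(x) = Σ_j π_j·f_j(x).
Component likelihoods at x = 'skip':
  p_1 = P(skip | comp) = 0.20
  p_2 = P(skip | comp) = 0.11
  p_3 = P(skip | comp) = 0.16
  p_4 = P(skip | comp) = 0.09
Weight by the priors:
  π_1·p_1 = 0.34 × 0.2 = 0.068
  π_2·p_2 = 0.31 × 0.11 = 0.0341
  π_3·p_3 = 0.19 × 0.16 = 0.0304
  π_4·p_4 = 0.16 × 0.09 = 0.0144
Normaliser: 0.068 + 0.0341 + 0.0304 + 0.0144 = 0.1469
So the posterior for Segment 2 is 0.0341 / 0.1469 ≈ 0.2321.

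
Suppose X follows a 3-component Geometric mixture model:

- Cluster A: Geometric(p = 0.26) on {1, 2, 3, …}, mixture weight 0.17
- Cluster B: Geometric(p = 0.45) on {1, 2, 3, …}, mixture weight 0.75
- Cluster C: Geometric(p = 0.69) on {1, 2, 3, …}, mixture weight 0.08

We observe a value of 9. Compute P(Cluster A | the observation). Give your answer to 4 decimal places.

P(component k | x) = w_k·f_k(x) / marginal(x), where marginal(x) = Σ_j w_j·f_j(x).
Evaluate each component's likelihood at the observed value:
  L_A = 0.0233791
  L_B = 0.00376803
  L_C = 5.88495e-05
Unnormalised posteriors:
  w_A·L_A = 0.17 × 0.0233791 = 0.00397444
  w_B·L_B = 0.75 × 0.00376803 = 0.00282602
  w_C·L_C = 0.08 × 5.88495e-05 = 4.70796e-06
Marginal: 0.00397444 + 0.00282602 + 4.70796e-06 = 0.00680517
P(Cluster A | 9) ≈ 0.5840

0.5840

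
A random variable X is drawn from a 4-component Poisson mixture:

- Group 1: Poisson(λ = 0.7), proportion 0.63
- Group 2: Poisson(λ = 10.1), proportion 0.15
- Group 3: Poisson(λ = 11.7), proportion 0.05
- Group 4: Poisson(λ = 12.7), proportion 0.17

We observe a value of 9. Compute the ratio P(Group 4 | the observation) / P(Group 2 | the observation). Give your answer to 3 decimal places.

0.662

Posterior odds = (π_i f_i(x)) / (π_j f_j(x)); the normalising sum cancels.
Poisson probabilities:
  L_1 = 5.52221e-08
  L_2 = 0.12381
  L_3 = 0.0938997
  L_4 = 0.0722654
Posterior odds = (π_4·L_4) / (π_2·L_2) = (0.17·0.0722654) / (0.15·0.12381) = 0.0122851 / 0.0185715 ≈ 0.662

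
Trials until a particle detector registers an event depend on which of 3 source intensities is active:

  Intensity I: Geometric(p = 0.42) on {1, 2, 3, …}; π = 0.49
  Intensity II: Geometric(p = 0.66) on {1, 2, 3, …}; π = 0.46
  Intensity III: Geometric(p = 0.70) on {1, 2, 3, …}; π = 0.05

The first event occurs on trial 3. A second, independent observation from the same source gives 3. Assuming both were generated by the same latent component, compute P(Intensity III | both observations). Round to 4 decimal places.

Apply Bayes' rule: the posterior for each component is proportional to its prior times its likelihood at x.
Since both observations come from the same component, the likelihood for component k is f_k(x₁)·f_k(x₂).
  L_I = [0.42·(1−0.42)^2 = 0.42·0.3364 = 0.141288] × [0.141288] = 0.0199623
  L_II = [0.66·(1−0.66)^2 = 0.66·0.1156 = 0.076296] × [0.076296] = 0.00582108
  L_III = [0.70·(1−0.70)^2 = 0.70·0.09 = 0.063] × [0.063] = 0.003969
Unnormalised posteriors:
  π_I·L_I = 0.49 × 0.0199623 = 0.00978153
  π_II·L_II = 0.46 × 0.00582108 = 0.0026777
  π_III·L_III = 0.05 × 0.003969 = 0.00019845
Normaliser: 0.00978153 + 0.0026777 + 0.00019845 = 0.0126577
P(Intensity III | x) ≈ 0.0157

0.0157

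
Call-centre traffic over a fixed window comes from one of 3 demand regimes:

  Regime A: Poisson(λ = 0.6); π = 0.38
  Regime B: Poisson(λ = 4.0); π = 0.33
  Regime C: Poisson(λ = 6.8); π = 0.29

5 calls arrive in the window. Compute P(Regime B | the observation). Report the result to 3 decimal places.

0.568

The responsibility of component k is P(Z=k) f_k(x) divided by Σ_j P(Z=j) f_j(x).
Evaluate each component's likelihood at the observed value:
  p_A = e^(−0.6)·0.6^5/5! = 0.00035563
  p_B = e^(−4.0)·4.0^5/5! = 0.156293
  p_C = e^(−6.8)·6.8^5/5! = 0.134946
Multiply by the mixture weights:
  P(Z=A)·p_A = 0.38 × 0.00035563 = 0.000135139
  P(Z=B)·p_B = 0.33 × 0.156293 = 0.0515768
  P(Z=C)·p_C = 0.29 × 0.134946 = 0.0391344
Evidence: 0.000135139 + 0.0515768 + 0.0391344 = 0.0908464
P(Regime B | x) ≈ 0.568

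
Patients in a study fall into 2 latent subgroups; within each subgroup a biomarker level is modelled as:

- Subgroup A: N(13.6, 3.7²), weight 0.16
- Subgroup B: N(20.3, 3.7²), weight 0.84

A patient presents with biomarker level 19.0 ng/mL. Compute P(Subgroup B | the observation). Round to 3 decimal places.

By Bayes' theorem, P(k | x) = π_k f_k(x) / Σ_j π_j f_j(x).
Evaluate each component's likelihood at the observed value:
  L_A = 0.0371689
  L_B = 0.101368
Multiply by the mixture weights:
  π_A·L_A = 0.16 × 0.0371689 = 0.00594703
  π_B·L_B = 0.84 × 0.101368 = 0.0851493
Denominator: 0.00594703 + 0.0851493 = 0.0910964
P(Subgroup B | 19.0 ng/mL) ≈ 0.935

0.935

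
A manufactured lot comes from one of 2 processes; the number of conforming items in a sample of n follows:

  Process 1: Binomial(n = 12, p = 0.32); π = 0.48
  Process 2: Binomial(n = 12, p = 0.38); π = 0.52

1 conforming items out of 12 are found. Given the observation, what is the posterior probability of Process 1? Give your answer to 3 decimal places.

0.682

Apply Bayes' rule: the posterior for each component is proportional to its prior times its likelihood at x.
Component likelihoods at x = 1 conforming items out of 12:
  p_1 = C(12,1)·0.32^1·0.68^11 = 12·0.32·0.0143747 = 0.0551988
  p_2 = C(12,1)·0.38^1·0.62^11 = 12·0.38·0.00520366 = 0.0237287
Weight by the priors:
  w_1·p_1 = 0.48 × 0.0551988 = 0.0264954
  w_2·p_2 = 0.52 × 0.0237287 = 0.0123389
Normaliser: 0.0264954 + 0.0123389 = 0.0388343
P(Process 1 | the observation) ≈ 0.682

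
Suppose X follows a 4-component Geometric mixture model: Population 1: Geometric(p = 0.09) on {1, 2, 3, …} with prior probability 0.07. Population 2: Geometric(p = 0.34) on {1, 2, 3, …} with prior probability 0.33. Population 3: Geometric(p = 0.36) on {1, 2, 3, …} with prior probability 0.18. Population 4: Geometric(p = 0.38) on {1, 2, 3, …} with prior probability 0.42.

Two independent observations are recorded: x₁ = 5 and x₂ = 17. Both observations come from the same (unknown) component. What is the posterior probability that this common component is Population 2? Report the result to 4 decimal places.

Posterior ∝ prior × likelihood, so P(k | x) ∝ π_k f_k(x); normalise over all components.
Since both observations come from the same component, the likelihood for component k is f_k(x₁)·f_k(x₂).
  p_1 = [0.09·(1−0.09)^4 = 0.09·0.68575 = 0.0617175] × [0.0199024] = 0.00122832
  p_2 = [0.34·(1−0.34)^4 = 0.34·0.189747 = 0.0645141] × [0.000440739] = 2.84339e-05
  p_3 = [0.36·(1−0.36)^4 = 0.36·0.167772 = 0.060398] × [0.000285221] = 1.72268e-05
  p_4 = [0.38·(1−0.38)^4 = 0.38·0.147763 = 0.0561501] × [0.000181155] = 1.01719e-05
Prior × likelihood for each component:
  π_1·p_1 = 0.07 × 0.00122832 = 8.59827e-05
  π_2·p_2 = 0.33 × 2.84339e-05 = 9.38319e-06
  π_3·p_3 = 0.18 × 1.72268e-05 = 3.10082e-06
  π_4·p_4 = 0.42 × 1.01719e-05 = 4.27219e-06
Denominator: 8.59827e-05 + 9.38319e-06 + 3.10082e-06 + 4.27219e-06 = 0.000102739
P(Population 2 | x₁, x₂) = 9.38319e-06 / 0.000102739 ≈ 0.0913

0.0913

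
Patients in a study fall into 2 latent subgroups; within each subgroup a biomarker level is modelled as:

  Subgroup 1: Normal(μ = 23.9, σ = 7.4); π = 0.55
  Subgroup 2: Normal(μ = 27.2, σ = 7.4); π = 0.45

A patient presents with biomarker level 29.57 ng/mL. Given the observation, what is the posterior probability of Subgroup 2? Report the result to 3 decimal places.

0.510

Apply Bayes' rule: the posterior for each component is proportional to its prior times its likelihood at x.
Evaluate each component's likelihood at the observed value:
  p_1 = 0.040197
  p_2 = 0.0512159
Prior × likelihood for each component:
  π_1·p_1 = 0.55 × 0.040197 = 0.0221084
  π_2·p_2 = 0.45 × 0.0512159 = 0.0230472
Evidence: 0.0221084 + 0.0230472 = 0.0451555
Responsibility of Subgroup 2: 0.0230472 / 0.0451555 ≈ 0.510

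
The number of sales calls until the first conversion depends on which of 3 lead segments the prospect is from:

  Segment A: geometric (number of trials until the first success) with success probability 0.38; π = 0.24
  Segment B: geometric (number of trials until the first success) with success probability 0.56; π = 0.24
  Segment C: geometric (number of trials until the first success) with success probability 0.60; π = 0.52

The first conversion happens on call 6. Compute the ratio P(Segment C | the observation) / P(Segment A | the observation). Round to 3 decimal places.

0.382

The posterior odds equal the prior odds times the likelihood ratio: (π_i/π_j)·(f_i(x)/f_j(x)).
Geometric probabilities:
  L_A = 0.034813
  L_B = 0.00923531
  L_C = 0.006144
Odds = (0.52/0.24) × (0.006144/0.034813) = 2.16667 × 0.176486 ≈ 0.382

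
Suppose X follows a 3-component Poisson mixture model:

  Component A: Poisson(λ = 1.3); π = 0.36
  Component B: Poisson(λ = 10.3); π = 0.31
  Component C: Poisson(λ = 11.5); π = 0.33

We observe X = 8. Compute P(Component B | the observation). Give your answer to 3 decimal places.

0.563

The responsibility of component k is P(Z=k) f_k(x) divided by Σ_j P(Z=j) f_j(x).
Component likelihoods at x = 8:
  L_A = 5.5137e-05
  L_B = 0.105668
  L_C = 0.0768556
Weight by the priors:
  P(Z=A)·L_A = 0.36 × 5.5137e-05 = 1.98493e-05
  P(Z=B)·L_B = 0.31 × 0.105668 = 0.0327571
  P(Z=C)·L_C = 0.33 × 0.0768556 = 0.0253624
Denominator: 1.98493e-05 + 0.0327571 + 0.0253624 = 0.0581393
P(Component B | x) ≈ 0.563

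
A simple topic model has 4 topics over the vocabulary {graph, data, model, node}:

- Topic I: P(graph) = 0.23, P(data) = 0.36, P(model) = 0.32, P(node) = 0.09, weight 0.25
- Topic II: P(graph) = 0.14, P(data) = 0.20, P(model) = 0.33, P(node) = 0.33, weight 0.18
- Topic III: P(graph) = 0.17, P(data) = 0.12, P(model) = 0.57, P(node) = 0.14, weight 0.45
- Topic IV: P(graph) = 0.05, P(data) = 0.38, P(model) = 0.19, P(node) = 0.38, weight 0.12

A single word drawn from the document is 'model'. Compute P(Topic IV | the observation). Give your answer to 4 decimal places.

The responsibility of component k is P(Z=k) f_k(x) divided by Σ_j P(Z=j) f_j(x).
Categorical probabilities:
  L_I = 0.32
  L_II = 0.33
  L_III = 0.57
  L_IV = 0.19
Weight by the priors:
  P(Z=I)·L_I = 0.25 × 0.32 = 0.08
  P(Z=II)·L_II = 0.18 × 0.33 = 0.0594
  P(Z=III)·L_III = 0.45 × 0.57 = 0.2565
  P(Z=IV)·L_IV = 0.12 × 0.19 = 0.0228
Sum: 0.08 + 0.0594 + 0.2565 + 0.0228 = 0.4187
P(Topic IV | x) ≈ 0.0545

0.0545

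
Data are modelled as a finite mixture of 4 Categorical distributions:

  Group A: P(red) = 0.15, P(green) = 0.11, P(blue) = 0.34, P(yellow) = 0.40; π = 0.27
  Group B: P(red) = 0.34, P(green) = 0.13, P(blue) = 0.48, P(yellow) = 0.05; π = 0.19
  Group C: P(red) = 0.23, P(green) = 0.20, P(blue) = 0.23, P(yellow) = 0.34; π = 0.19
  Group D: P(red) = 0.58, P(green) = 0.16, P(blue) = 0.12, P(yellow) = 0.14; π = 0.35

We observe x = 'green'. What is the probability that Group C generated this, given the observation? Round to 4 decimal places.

The responsibility of component k is π_k f_k(x) divided by Σ_j π_j f_j(x).
Component likelihoods at x = 'green':
  f_A = 0.11
  f_B = 0.13
  f_C = 0.2
  f_D = 0.16
Unnormalised posteriors:
  π_A·f_A = 0.27 × 0.11 = 0.0297
  π_B·f_B = 0.19 × 0.13 = 0.0247
  π_C·f_C = 0.19 × 0.2 = 0.038
  π_D·f_D = 0.35 × 0.16 = 0.056
Sum: 0.0297 + 0.0247 + 0.038 + 0.056 = 0.1484
Responsibility of Group C: 0.038 / 0.1484 ≈ 0.2561

0.2561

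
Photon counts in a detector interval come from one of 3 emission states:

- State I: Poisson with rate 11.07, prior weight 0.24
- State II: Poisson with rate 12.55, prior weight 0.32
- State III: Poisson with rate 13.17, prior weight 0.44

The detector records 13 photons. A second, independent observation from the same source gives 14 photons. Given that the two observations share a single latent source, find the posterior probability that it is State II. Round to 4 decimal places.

0.3388

By Bayes' theorem, P(k | x) = P(Z=k) f_k(x) / Σ_j P(Z=j) f_j(x).
Since both observations come from the same component, the likelihood for component k is f_k(x₁)·f_k(x₂).
  p_I = [e^(−11.07)·11.07^13/13! = 0.093756] × [0.0741342] = 0.00695052
  p_II = [e^(−12.55)·12.55^13/13! = 0.109067] × [0.0977706] = 0.0106635
  p_III = [e^(−13.17)·13.17^13/13! = 0.109819] × [0.103308] = 0.0113452
Multiply by the mixture weights:
  P(Z=I)·p_I = 0.24 × 0.00695052 = 0.00166812
  P(Z=II)·p_II = 0.32 × 0.0106635 = 0.00341233
  P(Z=III)·p_III = 0.44 × 0.0113452 = 0.00499187
Normaliser: 0.00166812 + 0.00341233 + 0.00499187 = 0.0100723
So the posterior for State II is 0.00341233 / 0.0100723 ≈ 0.3388.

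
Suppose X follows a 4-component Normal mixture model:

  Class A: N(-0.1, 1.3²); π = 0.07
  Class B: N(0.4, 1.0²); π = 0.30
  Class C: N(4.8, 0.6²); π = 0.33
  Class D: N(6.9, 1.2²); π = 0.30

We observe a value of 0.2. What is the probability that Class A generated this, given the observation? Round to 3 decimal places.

0.151

Apply Bayes' rule: the posterior for each component is proportional to its prior times its likelihood at x.
Component likelihoods at x = 0.2:
  L_A = 0.298815
  L_B = 0.391043
  L_C = 1.14637e-13
  L_D = 5.65542e-08
Multiply by the mixture weights:
  P(Z=A)·L_A = 0.07 × 0.298815 = 0.0209171
  P(Z=B)·L_B = 0.30 × 0.391043 = 0.117313
  P(Z=C)·L_C = 0.33 × 1.14637e-13 = 3.78304e-14
  P(Z=D)·L_D = 0.30 × 5.65542e-08 = 1.69663e-08
Evidence: 0.0209171 + 0.117313 + 3.78304e-14 + 1.69663e-08 = 0.13823
P(Class A | data) ≈ 0.151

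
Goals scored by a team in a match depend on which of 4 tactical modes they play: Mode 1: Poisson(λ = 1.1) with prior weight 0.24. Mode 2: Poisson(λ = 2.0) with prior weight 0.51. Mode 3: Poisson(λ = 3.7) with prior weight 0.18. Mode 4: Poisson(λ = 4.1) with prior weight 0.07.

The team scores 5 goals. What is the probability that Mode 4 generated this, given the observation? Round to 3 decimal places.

0.199

P(component k | x) = w_k·f_k(x) / marginal(x), where marginal(x) = Σ_j w_j·f_j(x).
Poisson probabilities:
  L_1 = e^(−1.1)·1.1^5/5! = 0.00446744
  L_2 = e^(−2.0)·2.0^5/5! = 0.0360894
  L_3 = e^(−3.7)·3.7^5/5! = 0.142869
  L_4 = e^(−4.1)·4.1^5/5! = 0.160004
Multiply by the mixture weights:
  w_1·L_1 = 0.24 × 0.00446744 = 0.00107218
  w_2·L_2 = 0.51 × 0.0360894 = 0.0184056
  w_3·L_3 = 0.18 × 0.142869 = 0.0257164
  w_4·L_4 = 0.07 × 0.160004 = 0.0112003
Normaliser: 0.00107218 + 0.0184056 + 0.0257164 + 0.0112003 = 0.0563945
So the posterior for Mode 4 is 0.0112003 / 0.0563945 ≈ 0.199.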